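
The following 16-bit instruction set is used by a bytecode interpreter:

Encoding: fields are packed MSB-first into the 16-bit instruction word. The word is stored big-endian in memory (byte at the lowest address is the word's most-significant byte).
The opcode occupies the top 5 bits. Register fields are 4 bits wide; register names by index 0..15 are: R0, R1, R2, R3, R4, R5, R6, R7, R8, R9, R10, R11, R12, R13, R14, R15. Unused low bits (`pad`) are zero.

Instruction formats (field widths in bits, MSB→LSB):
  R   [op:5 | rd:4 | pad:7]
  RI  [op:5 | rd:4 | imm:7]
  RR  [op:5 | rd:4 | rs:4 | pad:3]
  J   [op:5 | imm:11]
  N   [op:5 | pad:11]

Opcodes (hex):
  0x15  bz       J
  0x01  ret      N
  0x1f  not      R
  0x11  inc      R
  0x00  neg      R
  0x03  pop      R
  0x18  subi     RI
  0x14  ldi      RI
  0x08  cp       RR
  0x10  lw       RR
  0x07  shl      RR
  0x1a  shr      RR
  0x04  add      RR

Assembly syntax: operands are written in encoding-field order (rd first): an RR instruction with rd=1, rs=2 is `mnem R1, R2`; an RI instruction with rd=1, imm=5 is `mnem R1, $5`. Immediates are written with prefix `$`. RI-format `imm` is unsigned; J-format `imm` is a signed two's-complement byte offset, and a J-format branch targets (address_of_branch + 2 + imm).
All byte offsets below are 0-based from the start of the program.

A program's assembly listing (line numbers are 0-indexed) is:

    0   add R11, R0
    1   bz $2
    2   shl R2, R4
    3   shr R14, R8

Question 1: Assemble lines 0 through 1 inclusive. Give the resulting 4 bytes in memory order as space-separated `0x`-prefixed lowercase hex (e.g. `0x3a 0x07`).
L0: add op=0x4:5|rd=11:4|rs=0:4|pad=0:3 ⇒ 0x2580 ⇒ big 25 80
L1: bz op=0x15:5|imm=2:11 ⇒ 0xa802 ⇒ big a8 02

0x25 0x80 0xa8 0x02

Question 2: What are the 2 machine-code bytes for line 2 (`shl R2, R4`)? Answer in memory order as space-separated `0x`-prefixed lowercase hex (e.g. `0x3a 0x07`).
L2: shl op=0x7:5|rd=2:4|rs=4:4|pad=0:3 ⇒ 0x3920 ⇒ big 39 20

0x39 0x20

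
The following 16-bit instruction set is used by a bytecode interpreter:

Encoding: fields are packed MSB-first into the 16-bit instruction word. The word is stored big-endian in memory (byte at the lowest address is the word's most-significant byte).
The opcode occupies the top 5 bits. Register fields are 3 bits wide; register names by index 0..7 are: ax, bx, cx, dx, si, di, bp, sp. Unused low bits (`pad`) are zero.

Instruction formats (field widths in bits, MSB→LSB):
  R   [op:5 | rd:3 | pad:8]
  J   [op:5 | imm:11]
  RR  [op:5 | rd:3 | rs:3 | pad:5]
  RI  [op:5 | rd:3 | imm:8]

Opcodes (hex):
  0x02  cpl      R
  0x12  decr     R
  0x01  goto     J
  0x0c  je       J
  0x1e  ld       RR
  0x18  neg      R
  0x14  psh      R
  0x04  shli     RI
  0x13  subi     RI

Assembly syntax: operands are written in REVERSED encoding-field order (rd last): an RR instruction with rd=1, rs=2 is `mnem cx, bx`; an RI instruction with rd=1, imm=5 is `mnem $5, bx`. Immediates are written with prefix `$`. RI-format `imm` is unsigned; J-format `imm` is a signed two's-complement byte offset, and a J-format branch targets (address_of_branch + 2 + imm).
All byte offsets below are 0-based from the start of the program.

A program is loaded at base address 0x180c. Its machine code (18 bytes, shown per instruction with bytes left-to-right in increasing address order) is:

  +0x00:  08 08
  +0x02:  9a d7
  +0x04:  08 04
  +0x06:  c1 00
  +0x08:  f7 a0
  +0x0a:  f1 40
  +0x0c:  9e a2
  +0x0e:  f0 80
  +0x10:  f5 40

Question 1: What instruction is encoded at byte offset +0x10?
ld cx, di

@+10  big-endian(f5 40) = 0xf540
  top 5b → 0x1e → ld [RR]
  rd: (w>>8)&0x7=0x5 → di
  rs: (w>>5)&0x7=0x2 → cx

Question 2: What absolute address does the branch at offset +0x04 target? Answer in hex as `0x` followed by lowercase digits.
@+04  big-endian(08 04) = 0x0804
  opcode bits[15:11]=0x1: goto/J
  [10:0] imm=4 = $4
  target = base 0x180c + off 0x04 + 2 + imm 4 = 0x1816

0x1816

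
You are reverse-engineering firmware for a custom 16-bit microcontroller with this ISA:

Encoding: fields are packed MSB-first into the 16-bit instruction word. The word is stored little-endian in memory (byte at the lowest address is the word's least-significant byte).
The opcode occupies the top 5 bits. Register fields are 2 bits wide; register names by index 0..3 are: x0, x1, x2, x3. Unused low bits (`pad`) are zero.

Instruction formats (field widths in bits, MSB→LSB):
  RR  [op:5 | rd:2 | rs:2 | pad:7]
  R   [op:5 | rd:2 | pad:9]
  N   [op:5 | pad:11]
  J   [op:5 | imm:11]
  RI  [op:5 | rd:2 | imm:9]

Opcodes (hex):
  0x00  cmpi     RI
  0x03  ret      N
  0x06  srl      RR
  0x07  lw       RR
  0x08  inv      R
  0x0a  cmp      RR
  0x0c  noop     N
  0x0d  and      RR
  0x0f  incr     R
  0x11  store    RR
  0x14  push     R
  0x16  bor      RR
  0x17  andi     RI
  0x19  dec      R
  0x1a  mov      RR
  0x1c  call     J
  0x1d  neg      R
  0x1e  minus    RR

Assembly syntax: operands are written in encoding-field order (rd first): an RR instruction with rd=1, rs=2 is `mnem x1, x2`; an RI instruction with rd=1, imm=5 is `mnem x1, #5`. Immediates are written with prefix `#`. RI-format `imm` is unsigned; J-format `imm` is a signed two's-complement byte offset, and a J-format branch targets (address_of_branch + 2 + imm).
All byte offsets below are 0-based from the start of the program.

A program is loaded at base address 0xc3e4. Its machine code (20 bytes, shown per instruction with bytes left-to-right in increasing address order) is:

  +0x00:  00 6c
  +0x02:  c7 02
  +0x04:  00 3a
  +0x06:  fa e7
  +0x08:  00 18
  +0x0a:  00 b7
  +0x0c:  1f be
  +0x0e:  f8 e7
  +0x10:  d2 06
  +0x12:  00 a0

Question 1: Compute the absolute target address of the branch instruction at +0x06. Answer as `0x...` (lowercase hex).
0xc3e6

off 0x06: read fa e7 as little → 0xe7fa
  opcode bits[15:11]=0x1c: call/J
  imm: (w>>0)&0x7ff=0x7fa (s11→-6) → #-6
  target = base 0xc3e4 + off 0x06 + 2 + imm -6 = 0xc3e6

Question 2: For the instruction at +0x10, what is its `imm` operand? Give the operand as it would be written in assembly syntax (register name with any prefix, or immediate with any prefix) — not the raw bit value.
#210

+0x10: d2 06 ⇒ word 0x06d2 (little)
  top 5b → 0x0 → cmpi [RI]
  [10:9] rd=3 = x3
  [8:0] imm=210 = #210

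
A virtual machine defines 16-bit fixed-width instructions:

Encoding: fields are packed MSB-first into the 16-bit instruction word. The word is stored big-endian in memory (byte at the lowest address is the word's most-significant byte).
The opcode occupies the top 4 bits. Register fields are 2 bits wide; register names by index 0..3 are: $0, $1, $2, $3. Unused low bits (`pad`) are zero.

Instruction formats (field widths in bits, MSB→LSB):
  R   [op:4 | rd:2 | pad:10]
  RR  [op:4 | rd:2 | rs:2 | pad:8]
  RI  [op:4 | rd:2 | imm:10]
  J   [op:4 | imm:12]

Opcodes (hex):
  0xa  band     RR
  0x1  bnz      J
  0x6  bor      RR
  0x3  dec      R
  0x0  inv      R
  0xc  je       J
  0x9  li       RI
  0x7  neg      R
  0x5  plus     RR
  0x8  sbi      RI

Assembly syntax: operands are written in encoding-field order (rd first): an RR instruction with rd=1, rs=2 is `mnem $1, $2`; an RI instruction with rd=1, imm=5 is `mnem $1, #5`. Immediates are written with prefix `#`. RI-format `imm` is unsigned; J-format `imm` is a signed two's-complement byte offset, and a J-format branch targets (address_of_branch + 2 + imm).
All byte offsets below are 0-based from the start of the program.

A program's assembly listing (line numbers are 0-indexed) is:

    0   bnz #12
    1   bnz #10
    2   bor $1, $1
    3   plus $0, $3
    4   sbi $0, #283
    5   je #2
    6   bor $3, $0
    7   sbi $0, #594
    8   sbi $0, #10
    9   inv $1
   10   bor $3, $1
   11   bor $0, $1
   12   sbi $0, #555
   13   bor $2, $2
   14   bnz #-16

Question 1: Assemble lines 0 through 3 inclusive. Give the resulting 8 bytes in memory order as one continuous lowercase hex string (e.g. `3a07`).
line 0 (bnz): pack op=0x1:4|imm=12:12 = 0x100c; big→ 10 0c
line 1 (bnz): pack op=0x1:4|imm=10:12 = 0x100a; big→ 10 0a
line 2 (bor): pack op=0x6:4|rd=1:2|rs=1:2|pad=0:8 = 0x6500; big→ 65 00
line 3 (plus): pack op=0x5:4|rd=0:2|rs=3:2|pad=0:8 = 0x5300; big→ 53 00

100c100a65005300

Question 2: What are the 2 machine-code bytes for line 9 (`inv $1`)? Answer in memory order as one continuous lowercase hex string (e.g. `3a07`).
0400

L9: inv op=0x0:4|rd=1:2|pad=0:10 ⇒ 0x0400 ⇒ big 04 00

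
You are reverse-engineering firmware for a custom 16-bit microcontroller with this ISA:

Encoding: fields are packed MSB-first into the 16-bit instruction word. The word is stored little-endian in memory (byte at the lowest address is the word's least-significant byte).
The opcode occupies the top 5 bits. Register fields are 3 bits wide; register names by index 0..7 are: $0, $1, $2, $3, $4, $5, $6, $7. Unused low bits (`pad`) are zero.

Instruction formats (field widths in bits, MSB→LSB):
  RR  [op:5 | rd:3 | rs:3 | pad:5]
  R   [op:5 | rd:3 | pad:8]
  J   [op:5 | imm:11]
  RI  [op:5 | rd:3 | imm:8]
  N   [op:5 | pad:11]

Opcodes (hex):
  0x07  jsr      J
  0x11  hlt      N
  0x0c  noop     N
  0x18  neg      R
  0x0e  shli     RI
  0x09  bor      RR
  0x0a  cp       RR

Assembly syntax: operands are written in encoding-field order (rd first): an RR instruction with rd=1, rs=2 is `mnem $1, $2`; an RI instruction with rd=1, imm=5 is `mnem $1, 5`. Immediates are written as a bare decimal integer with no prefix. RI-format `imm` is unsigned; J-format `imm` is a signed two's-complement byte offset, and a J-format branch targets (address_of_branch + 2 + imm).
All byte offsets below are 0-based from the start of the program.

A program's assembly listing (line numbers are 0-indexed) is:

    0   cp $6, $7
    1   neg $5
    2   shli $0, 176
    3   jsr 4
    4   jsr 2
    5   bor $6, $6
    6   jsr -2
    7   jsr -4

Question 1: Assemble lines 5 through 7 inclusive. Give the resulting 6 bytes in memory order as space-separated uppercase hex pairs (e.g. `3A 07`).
C0 4E FE 3F FC 3F

5. bor fields op=0x9:5|rd=6:3|rs=6:3|pad=0:5 → word 4ec0h → c0 4e
6. jsr fields op=0x7:5|imm=-2:11 → word 3ffeh → fe 3f
7. jsr fields op=0x7:5|imm=-4:11 → word 3ffch → fc 3f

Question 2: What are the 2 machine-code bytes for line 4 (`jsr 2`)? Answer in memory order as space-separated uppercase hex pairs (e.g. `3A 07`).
L4: jsr op=0x7:5|imm=2:11 ⇒ 0x3802 ⇒ little 02 38

02 38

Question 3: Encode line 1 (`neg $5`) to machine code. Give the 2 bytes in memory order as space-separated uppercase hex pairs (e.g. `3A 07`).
00 C5

line 1 (neg): pack op=0x18:5|rd=5:3|pad=0:8 = 0xc500; little→ 00 c5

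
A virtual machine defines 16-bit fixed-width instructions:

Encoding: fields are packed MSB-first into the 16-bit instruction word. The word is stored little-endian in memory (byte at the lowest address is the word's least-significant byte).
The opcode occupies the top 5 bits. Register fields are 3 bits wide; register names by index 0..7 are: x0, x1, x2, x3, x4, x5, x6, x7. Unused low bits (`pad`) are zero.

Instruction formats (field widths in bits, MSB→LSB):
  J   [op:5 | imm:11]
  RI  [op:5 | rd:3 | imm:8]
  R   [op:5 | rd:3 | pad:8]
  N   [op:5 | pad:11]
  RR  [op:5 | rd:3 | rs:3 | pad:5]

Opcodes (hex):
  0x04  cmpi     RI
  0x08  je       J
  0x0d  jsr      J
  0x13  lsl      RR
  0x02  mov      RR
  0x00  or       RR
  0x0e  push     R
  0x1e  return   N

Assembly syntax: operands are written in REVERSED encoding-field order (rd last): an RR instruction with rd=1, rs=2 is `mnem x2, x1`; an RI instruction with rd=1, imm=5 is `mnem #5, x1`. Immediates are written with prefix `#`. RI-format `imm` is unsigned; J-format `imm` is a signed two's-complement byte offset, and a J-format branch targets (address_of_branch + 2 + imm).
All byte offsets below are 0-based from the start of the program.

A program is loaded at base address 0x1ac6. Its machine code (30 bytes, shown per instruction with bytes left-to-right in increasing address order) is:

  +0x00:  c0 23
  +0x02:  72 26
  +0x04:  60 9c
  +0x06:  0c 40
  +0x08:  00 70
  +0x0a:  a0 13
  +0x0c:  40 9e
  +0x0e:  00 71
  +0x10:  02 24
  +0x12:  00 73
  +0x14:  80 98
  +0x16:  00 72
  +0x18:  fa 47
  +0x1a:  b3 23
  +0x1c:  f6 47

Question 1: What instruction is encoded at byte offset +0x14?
+0x14: 80 98 ⇒ word 0x9880 (little)
  opcode bits[15:11]=0x13: lsl/RR
  rd@[10:8]=0x0 ⇒ x0
  rs@[7:5]=0x4 ⇒ x4

lsl x4, x0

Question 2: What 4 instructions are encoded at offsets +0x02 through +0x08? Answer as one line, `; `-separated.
cmpi #114, x6; lsl x3, x4; je #12; push x0

off 0x02: read 72 26 as little → 0x2672
  top 5b → 0x4 → cmpi [RI]
  rd@[10:8]=0x6 ⇒ x6
  imm@[7:0]=0x72 ⇒ #114
off 0x04: read 60 9c as little → 0x9c60
  top 5b → 0x13 → lsl [RR]
  rd@[10:8]=0x4 ⇒ x4
  rs@[7:5]=0x3 ⇒ x3
off 0x06: read 0c 40 as little → 0x400c
  top 5b → 0x8 → je [J]
  imm@[10:0]=0xc ⇒ #12
off 0x08: read 00 70 as little → 0x7000
  top 5b → 0xe → push [R]
  rd@[10:8]=0x0 ⇒ x0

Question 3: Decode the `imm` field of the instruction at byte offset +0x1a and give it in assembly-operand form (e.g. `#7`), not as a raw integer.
#179

[1a] b3 23 → 0x23b3
  opcode bits[15:11]=0x4: cmpi/RI
  rd: (w>>8)&0x7=0x3 → x3
  imm: (w>>0)&0xff=0xb3 → #179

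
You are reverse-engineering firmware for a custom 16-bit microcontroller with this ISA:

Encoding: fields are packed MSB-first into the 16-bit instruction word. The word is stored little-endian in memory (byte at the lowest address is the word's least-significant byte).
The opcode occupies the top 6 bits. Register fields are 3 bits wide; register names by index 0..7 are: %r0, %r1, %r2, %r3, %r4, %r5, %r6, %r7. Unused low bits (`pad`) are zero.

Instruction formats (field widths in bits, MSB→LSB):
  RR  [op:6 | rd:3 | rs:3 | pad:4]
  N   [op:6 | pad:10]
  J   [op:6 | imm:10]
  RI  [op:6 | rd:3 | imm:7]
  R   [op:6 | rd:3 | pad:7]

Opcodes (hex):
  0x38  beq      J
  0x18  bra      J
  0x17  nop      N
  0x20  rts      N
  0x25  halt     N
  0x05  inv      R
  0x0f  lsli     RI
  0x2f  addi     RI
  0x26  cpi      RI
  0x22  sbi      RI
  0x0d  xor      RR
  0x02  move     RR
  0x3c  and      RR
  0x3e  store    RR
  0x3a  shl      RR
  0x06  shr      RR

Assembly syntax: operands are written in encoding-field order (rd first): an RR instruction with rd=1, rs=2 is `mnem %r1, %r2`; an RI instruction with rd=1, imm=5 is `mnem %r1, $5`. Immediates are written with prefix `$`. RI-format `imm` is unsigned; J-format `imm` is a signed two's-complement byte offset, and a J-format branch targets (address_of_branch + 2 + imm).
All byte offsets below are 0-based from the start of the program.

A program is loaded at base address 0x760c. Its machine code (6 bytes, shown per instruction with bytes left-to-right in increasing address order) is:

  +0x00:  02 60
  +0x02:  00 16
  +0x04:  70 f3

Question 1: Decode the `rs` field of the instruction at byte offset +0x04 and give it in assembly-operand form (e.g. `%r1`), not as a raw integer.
%r7

[04] 70 f3 → 0xf370
  top 6b → 0x3c → and [RR]
  [9:7] rd=6 = %r6
  [6:4] rs=7 = %r7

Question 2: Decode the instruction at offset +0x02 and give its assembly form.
off 0x02: read 00 16 as little → 0x1600
  opcode bits[15:10]=0x5: inv/R
  rd: (w>>7)&0x7=0x4 → %r4

inv %r4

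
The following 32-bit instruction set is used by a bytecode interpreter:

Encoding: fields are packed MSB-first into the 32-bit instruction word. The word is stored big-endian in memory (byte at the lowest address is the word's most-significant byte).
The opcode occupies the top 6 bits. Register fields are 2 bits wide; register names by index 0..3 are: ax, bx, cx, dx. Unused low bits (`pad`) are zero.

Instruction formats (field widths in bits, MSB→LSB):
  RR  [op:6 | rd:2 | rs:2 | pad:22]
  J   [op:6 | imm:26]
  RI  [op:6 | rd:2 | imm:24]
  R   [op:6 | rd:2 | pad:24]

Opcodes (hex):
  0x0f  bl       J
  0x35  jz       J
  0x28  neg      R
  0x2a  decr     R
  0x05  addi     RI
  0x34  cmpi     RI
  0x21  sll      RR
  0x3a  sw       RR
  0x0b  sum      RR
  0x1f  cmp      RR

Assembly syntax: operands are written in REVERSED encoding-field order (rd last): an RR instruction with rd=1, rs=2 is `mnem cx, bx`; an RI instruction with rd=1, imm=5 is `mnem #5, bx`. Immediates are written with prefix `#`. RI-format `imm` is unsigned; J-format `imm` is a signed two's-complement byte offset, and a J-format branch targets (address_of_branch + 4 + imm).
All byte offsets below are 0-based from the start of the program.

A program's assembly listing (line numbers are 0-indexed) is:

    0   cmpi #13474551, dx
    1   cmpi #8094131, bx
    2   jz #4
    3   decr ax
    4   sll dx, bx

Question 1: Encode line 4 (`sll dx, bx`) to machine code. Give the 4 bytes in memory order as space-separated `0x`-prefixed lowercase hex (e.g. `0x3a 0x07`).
4. sll fields op=0x21:6|rd=1:2|rs=3:2|pad=0:22 → word 85c00000h → 85 c0 00 00

0x85 0xc0 0x00 0x00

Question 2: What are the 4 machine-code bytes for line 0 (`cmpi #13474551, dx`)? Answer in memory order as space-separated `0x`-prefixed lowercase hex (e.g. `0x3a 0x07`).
0. cmpi fields op=0x34:6|rd=3:2|imm=13474551:24 → word d3cd9af7h → d3 cd 9a f7

0xd3 0xcd 0x9a 0xf7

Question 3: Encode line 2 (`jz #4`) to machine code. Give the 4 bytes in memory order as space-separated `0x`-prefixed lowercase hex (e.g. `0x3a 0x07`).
0xd4 0x00 0x00 0x04

L2: jz op=0x35:6|imm=4:26 ⇒ 0xd4000004 ⇒ big d4 00 00 04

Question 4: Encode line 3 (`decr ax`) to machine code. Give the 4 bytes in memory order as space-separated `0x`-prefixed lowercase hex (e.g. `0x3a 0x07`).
0xa8 0x00 0x00 0x00

line 3 (decr): pack op=0x2a:6|rd=0:2|pad=0:24 = 0xa8000000; big→ a8 00 00 00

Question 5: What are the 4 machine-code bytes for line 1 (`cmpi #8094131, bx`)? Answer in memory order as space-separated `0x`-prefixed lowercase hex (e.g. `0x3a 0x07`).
0xd1 0x7b 0x81 0xb3

line 1 (cmpi): pack op=0x34:6|rd=1:2|imm=8094131:24 = 0xd17b81b3; big→ d1 7b 81 b3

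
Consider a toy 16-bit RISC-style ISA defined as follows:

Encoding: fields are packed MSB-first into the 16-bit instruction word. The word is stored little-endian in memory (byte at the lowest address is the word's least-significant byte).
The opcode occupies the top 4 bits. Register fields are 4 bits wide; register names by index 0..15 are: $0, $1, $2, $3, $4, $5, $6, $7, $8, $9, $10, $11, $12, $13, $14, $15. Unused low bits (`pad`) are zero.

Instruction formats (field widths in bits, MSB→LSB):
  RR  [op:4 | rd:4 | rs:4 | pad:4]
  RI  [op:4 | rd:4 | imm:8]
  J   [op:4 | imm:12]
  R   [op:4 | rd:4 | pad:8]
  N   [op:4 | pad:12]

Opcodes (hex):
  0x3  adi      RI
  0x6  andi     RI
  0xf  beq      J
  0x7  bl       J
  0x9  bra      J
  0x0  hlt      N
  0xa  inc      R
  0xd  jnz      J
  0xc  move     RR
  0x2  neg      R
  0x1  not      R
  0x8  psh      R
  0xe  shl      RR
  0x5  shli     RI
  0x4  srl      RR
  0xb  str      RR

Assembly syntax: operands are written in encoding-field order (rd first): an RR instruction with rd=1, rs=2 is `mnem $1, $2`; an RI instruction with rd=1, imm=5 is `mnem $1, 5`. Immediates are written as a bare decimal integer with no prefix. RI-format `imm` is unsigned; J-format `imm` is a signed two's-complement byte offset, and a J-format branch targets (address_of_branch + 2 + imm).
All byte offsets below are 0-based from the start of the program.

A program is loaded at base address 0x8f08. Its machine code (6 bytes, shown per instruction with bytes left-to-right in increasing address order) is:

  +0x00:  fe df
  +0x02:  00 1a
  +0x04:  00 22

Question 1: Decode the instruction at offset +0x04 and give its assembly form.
off 0x04: read 00 22 as little → 0x2200
  top 4b → 0x2 → neg [R]
  rd: (w>>8)&0xf=0x2 → $2

neg $2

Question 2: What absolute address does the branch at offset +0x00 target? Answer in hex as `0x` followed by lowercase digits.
0x8f08

off 0x00: read fe df as little → 0xdffe
  opcode bits[15:12]=0xd: jnz/J
  imm@[11:0]=0xffe (s12→-2) ⇒ -2
  target = base 0x8f08 + off 0x00 + 2 + imm -2 = 0x8f08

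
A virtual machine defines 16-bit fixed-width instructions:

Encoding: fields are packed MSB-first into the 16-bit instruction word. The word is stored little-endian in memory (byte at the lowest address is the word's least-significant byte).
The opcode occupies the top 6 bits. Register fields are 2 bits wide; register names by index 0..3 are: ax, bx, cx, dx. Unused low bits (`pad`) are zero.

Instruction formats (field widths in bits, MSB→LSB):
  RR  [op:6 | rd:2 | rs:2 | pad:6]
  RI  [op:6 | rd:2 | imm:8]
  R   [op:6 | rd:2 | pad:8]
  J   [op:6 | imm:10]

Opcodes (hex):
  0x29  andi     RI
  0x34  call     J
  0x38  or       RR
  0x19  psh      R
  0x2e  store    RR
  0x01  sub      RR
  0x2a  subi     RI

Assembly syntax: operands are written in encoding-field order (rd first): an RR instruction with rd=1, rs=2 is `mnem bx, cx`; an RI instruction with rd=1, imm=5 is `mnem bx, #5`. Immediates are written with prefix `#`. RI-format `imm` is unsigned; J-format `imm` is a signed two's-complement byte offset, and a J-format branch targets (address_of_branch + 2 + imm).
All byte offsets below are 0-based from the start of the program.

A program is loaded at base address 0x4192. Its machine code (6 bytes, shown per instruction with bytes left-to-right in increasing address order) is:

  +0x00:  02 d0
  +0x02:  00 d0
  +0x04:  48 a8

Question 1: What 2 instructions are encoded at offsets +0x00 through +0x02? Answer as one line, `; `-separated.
+0x00: 02 d0 ⇒ word 0xd002 (little)
  opcode bits[15:10]=0x34: call/J
  imm@[9:0]=0x2 ⇒ #2
+0x02: 00 d0 ⇒ word 0xd000 (little)
  opcode bits[15:10]=0x34: call/J
  imm@[9:0]=0x0 ⇒ #0

call #2; call #0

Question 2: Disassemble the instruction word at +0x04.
[04] 48 a8 → 0xa848
  op=0xa848>>10=0x2a ⇒ subi (RI)
  rd@[9:8]=0x0 ⇒ ax
  imm@[7:0]=0x48 ⇒ #72

subi ax, #72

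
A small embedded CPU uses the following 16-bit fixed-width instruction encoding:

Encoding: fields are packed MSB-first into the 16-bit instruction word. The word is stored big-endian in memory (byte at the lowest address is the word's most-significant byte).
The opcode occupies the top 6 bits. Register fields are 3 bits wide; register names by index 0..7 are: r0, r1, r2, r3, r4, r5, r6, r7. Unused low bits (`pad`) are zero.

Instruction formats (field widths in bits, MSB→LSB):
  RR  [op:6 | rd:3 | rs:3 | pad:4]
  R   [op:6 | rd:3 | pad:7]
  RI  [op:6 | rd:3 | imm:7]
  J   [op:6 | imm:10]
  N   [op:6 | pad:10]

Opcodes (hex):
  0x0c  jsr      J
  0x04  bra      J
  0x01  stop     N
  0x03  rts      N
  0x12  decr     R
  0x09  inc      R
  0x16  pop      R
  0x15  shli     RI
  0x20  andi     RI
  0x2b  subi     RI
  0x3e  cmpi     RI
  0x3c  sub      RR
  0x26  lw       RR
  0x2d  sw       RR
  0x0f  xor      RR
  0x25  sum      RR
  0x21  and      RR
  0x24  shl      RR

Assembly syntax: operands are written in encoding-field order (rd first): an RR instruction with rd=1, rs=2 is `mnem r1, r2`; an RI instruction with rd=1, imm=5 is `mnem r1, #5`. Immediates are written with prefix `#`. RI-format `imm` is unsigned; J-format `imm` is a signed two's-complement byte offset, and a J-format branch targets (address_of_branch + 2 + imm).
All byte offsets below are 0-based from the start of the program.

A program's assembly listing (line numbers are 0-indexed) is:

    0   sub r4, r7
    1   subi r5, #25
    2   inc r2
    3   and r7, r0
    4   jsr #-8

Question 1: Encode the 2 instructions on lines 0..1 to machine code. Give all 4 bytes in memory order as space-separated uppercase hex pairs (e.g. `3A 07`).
L0: sub op=0x3c:6|rd=4:3|rs=7:3|pad=0:4 ⇒ 0xf270 ⇒ big f2 70
L1: subi op=0x2b:6|rd=5:3|imm=25:7 ⇒ 0xae99 ⇒ big ae 99

F2 70 AE 99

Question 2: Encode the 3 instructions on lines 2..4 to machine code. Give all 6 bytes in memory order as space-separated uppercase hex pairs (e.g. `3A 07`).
25 00 87 80 33 F8

line 2 (inc): pack op=0x9:6|rd=2:3|pad=0:7 = 0x2500; big→ 25 00
line 3 (and): pack op=0x21:6|rd=7:3|rs=0:3|pad=0:4 = 0x8780; big→ 87 80
line 4 (jsr): pack op=0xc:6|imm=-8:10 = 0x33f8; big→ 33 f8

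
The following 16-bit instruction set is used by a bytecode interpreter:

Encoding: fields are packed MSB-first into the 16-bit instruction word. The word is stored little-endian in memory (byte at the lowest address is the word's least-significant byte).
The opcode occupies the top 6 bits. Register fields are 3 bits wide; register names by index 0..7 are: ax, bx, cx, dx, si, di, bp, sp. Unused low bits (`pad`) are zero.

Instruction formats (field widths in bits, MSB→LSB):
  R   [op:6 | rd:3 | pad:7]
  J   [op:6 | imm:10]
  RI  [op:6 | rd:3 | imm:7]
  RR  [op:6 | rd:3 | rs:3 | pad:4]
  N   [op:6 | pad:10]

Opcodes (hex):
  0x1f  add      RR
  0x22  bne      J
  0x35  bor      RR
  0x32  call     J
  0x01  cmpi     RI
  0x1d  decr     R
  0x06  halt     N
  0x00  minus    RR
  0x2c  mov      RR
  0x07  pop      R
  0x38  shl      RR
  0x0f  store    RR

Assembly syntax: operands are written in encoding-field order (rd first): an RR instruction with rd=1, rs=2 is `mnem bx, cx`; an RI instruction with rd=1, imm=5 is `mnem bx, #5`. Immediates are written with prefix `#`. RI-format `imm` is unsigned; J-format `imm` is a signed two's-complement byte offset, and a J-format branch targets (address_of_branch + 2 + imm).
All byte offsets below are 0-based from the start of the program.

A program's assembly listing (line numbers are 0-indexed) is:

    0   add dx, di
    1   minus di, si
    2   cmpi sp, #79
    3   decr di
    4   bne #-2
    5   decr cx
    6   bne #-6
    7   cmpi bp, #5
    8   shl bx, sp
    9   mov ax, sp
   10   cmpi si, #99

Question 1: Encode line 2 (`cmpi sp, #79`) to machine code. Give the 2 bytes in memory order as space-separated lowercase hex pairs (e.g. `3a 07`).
2. cmpi fields op=0x1:6|rd=7:3|imm=79:7 → word 07cfh → cf 07

cf 07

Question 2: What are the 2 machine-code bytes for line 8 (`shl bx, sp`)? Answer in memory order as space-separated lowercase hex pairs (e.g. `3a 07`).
f0 e0

8. shl fields op=0x38:6|rd=1:3|rs=7:3|pad=0:4 → word e0f0h → f0 e0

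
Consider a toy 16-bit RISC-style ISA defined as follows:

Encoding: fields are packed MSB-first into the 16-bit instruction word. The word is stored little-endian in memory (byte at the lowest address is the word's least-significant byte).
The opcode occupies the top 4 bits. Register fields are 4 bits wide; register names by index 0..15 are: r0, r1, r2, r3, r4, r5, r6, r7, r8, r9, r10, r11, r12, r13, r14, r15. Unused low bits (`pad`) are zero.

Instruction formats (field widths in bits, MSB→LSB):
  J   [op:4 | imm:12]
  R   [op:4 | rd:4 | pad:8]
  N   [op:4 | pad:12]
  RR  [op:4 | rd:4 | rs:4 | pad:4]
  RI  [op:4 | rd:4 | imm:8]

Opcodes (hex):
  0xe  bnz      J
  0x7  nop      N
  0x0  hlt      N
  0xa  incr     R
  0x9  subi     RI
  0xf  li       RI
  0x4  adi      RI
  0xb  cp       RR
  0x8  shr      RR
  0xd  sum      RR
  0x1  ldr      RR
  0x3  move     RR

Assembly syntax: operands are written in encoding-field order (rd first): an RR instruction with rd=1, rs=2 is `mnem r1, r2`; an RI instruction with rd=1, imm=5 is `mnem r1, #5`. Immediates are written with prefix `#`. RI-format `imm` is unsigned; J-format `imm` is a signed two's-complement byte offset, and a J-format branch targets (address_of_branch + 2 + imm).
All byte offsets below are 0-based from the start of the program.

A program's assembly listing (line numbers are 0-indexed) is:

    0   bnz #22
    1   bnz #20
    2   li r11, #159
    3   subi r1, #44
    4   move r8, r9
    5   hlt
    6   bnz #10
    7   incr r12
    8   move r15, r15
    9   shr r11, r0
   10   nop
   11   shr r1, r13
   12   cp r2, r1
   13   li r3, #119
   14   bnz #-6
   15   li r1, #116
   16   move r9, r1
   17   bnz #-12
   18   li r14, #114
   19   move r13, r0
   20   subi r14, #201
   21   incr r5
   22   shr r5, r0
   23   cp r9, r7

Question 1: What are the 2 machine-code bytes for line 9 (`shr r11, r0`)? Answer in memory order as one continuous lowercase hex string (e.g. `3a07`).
9. shr fields op=0x8:4|rd=11:4|rs=0:4|pad=0:4 → word 8b00h → 00 8b

008b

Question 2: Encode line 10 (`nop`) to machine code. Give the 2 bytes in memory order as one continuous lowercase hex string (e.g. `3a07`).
10. nop fields op=0x7:4|pad=0:12 → word 7000h → 00 70

0070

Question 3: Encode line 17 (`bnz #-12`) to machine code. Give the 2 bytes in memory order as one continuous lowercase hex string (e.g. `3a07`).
line 17 (bnz): pack op=0xe:4|imm=-12:12 = 0xeff4; little→ f4 ef

f4ef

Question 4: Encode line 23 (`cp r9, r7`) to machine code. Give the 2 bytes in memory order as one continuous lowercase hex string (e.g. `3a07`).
23. cp fields op=0xb:4|rd=9:4|rs=7:4|pad=0:4 → word b970h → 70 b9

70b9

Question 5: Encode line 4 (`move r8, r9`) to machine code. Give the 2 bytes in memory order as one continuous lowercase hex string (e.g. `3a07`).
line 4 (move): pack op=0x3:4|rd=8:4|rs=9:4|pad=0:4 = 0x3890; little→ 90 38

9038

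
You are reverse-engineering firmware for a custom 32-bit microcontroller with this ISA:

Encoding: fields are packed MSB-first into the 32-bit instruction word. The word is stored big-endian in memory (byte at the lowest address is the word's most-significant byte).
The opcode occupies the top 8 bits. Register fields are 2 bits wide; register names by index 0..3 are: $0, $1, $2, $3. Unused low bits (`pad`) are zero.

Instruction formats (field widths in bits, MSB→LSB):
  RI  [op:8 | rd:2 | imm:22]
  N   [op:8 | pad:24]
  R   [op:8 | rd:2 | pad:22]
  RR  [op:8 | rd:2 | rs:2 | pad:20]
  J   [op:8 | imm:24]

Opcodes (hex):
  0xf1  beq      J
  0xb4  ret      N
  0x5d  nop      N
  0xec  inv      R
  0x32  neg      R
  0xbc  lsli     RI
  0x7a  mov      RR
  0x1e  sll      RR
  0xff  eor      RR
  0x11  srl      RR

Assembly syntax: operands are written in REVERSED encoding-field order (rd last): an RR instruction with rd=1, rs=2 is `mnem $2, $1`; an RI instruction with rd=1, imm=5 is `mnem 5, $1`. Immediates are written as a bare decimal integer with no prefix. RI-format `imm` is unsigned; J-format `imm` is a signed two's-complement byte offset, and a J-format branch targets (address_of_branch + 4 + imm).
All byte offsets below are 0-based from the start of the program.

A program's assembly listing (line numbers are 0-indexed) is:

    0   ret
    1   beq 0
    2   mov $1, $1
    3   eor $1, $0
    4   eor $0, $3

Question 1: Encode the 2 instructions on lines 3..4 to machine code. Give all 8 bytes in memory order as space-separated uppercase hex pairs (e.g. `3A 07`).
line 3 (eor): pack op=0xff:8|rd=0:2|rs=1:2|pad=0:20 = 0xff100000; big→ ff 10 00 00
line 4 (eor): pack op=0xff:8|rd=3:2|rs=0:2|pad=0:20 = 0xffc00000; big→ ff c0 00 00

FF 10 00 00 FF C0 00 00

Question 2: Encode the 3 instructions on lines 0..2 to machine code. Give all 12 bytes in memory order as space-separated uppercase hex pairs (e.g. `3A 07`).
B4 00 00 00 F1 00 00 00 7A 50 00 00

line 0 (ret): pack op=0xb4:8|pad=0:24 = 0xb4000000; big→ b4 00 00 00
line 1 (beq): pack op=0xf1:8|imm=0:24 = 0xf1000000; big→ f1 00 00 00
line 2 (mov): pack op=0x7a:8|rd=1:2|rs=1:2|pad=0:20 = 0x7a500000; big→ 7a 50 00 00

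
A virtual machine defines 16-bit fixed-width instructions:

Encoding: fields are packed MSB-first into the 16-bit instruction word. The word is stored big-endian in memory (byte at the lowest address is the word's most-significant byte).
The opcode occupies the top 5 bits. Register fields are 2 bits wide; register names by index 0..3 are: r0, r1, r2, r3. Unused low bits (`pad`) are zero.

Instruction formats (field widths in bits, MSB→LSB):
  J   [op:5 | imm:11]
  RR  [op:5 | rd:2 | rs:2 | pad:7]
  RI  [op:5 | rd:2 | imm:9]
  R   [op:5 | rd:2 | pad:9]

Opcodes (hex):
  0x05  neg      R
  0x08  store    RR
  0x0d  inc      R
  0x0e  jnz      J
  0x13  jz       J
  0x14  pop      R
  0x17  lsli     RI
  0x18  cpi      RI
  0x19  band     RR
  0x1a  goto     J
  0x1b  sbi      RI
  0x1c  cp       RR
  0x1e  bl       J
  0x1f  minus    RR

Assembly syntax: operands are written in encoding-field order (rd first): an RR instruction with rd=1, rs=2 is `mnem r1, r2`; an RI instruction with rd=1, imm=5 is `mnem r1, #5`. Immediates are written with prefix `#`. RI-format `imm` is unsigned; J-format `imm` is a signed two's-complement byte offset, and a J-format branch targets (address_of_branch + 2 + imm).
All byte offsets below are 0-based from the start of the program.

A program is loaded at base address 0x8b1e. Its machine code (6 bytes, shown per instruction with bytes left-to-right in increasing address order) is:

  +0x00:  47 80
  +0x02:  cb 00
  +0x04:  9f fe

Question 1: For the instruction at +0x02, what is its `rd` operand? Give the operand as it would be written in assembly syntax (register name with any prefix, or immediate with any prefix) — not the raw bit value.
r1

[02] cb 00 → 0xcb00
  opcode bits[15:11]=0x19: band/RR
  rd: (w>>9)&0x3=0x1 → r1
  rs: (w>>7)&0x3=0x2 → r2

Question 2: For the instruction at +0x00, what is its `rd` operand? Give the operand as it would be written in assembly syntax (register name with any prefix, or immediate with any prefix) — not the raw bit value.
r3

[00] 47 80 → 0x4780
  top 5b → 0x8 → store [RR]
  rd: (w>>9)&0x3=0x3 → r3
  rs: (w>>7)&0x3=0x3 → r3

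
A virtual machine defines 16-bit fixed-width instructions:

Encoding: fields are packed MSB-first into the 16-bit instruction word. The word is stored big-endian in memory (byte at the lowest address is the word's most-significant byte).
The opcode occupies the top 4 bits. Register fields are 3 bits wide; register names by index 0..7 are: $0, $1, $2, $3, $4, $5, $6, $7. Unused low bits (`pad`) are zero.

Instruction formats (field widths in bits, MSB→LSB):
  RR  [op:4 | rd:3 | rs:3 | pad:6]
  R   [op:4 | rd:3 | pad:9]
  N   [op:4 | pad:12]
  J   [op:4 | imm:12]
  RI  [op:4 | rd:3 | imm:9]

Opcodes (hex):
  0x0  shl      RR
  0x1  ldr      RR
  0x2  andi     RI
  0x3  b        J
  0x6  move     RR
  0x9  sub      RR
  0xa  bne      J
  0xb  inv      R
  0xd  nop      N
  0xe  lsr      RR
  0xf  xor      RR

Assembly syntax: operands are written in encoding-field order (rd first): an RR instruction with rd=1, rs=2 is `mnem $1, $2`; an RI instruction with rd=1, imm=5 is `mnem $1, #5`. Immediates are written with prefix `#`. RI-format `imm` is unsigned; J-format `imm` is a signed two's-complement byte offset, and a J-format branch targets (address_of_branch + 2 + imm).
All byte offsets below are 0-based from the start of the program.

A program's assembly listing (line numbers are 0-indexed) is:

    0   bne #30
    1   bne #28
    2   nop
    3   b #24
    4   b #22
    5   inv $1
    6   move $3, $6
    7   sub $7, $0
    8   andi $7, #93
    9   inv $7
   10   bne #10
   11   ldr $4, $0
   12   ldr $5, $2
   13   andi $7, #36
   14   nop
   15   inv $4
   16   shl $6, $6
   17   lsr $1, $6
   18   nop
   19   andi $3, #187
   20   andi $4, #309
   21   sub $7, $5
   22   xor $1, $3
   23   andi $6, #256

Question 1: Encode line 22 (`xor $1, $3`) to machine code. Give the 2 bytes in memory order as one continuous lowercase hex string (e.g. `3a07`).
f2c0

L22: xor op=0xf:4|rd=1:3|rs=3:3|pad=0:6 ⇒ 0xf2c0 ⇒ big f2 c0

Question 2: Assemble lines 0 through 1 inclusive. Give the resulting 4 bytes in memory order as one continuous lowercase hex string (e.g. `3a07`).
a01ea01c

0. bne fields op=0xa:4|imm=30:12 → word a01eh → a0 1e
1. bne fields op=0xa:4|imm=28:12 → word a01ch → a0 1c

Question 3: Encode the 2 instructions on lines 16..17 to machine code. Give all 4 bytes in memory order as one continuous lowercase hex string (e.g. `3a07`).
16. shl fields op=0x0:4|rd=6:3|rs=6:3|pad=0:6 → word 0d80h → 0d 80
17. lsr fields op=0xe:4|rd=1:3|rs=6:3|pad=0:6 → word e380h → e3 80

0d80e380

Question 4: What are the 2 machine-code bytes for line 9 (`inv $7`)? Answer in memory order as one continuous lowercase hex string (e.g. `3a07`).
be00

L9: inv op=0xb:4|rd=7:3|pad=0:9 ⇒ 0xbe00 ⇒ big be 00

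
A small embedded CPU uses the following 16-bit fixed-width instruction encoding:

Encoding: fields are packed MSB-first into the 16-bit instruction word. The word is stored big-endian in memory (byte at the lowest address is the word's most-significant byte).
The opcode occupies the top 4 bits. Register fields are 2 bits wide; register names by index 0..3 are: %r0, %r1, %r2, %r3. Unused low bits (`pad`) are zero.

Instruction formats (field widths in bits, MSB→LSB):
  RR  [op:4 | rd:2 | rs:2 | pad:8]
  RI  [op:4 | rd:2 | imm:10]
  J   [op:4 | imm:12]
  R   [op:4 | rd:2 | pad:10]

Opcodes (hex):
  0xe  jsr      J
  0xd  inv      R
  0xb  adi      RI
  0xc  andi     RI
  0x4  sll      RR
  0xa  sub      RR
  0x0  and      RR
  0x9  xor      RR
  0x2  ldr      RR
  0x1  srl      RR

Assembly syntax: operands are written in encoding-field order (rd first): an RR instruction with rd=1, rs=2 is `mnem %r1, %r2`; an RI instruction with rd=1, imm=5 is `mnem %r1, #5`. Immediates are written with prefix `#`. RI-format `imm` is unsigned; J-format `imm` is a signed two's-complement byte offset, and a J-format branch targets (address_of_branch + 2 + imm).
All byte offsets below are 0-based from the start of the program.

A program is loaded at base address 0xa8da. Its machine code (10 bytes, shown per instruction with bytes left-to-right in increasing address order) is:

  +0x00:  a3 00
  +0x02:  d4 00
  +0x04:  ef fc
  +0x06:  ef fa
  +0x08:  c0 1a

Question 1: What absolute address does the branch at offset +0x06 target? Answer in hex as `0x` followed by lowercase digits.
0xa8dc

[06] ef fa → 0xeffa
  top 4b → 0xe → jsr [J]
  imm@[11:0]=0xffa (s12→-6) ⇒ #-6
  target = base 0xa8da + off 0x06 + 2 + imm -6 = 0xa8dc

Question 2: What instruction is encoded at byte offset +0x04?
jsr #-4

+0x04: ef fc ⇒ word 0xeffc (big)
  op=0xeffc>>12=0xe ⇒ jsr (J)
  imm@[11:0]=0xffc (s12→-4) ⇒ #-4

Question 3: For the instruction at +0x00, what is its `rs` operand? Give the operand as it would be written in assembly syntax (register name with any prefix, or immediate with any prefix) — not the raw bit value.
%r3

[00] a3 00 → 0xa300
  opcode bits[15:12]=0xa: sub/RR
  [11:10] rd=0 = %r0
  [9:8] rs=3 = %r3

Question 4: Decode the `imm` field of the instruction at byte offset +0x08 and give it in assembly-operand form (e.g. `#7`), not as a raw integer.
@+08  big-endian(c0 1a) = 0xc01a
  op=0xc01a>>12=0xc ⇒ andi (RI)
  [11:10] rd=0 = %r0
  [9:0] imm=26 = #26

#26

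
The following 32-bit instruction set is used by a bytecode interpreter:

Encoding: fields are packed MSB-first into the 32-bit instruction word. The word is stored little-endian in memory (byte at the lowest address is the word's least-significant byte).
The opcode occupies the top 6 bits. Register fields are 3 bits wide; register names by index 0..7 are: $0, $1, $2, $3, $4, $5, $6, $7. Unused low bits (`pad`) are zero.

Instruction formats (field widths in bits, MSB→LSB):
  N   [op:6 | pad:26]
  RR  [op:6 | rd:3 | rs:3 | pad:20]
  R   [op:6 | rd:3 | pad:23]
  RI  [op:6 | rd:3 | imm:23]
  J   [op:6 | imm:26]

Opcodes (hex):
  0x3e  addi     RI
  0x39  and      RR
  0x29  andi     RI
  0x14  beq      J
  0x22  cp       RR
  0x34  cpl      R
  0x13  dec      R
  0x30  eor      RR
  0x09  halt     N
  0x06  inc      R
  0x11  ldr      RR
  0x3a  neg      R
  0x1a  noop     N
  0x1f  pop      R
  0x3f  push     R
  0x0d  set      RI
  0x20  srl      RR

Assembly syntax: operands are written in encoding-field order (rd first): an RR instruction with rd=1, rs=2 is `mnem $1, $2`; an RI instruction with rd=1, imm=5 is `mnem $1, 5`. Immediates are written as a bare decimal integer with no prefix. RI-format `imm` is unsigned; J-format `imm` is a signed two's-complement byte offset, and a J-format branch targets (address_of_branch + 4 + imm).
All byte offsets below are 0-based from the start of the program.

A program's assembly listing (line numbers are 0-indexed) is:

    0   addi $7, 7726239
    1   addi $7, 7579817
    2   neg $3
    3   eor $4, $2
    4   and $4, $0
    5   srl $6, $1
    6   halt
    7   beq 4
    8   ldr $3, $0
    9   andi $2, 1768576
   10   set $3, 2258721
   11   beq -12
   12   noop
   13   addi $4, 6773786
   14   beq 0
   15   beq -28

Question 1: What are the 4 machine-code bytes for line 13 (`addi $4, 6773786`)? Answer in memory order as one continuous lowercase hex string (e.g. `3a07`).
line 13 (addi): pack op=0x3e:6|rd=4:3|imm=6773786:23 = 0xfa675c1a; little→ 1a 5c 67 fa

1a5c67fa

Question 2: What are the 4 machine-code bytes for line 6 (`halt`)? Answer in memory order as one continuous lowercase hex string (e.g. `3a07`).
00000024

6. halt fields op=0x9:6|pad=0:26 → word 24000000h → 00 00 00 24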